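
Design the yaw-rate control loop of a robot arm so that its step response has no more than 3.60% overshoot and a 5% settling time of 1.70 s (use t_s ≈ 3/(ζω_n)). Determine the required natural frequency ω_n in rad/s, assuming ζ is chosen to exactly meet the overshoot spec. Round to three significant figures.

ω_n ≈ 2.43 rad/s

ζ = −ln(OS)/√(π² + (ln OS)²). With OS = 0.0360, ln OS = −3.324 and ζ = 3.324/4.574 = 0.727.
Then ω_n = 3/(ζ t_s) = 3/(0.727 × 1.70) = 2.43 rad/s.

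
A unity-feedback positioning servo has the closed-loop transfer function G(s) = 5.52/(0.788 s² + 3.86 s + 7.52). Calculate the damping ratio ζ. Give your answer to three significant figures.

ζ ≈ 0.793

Dividing through by 0.788: denominator becomes s² + 4.898 s + 9.543.
So ω_n = √9.543 = 3.09 rad/s and ζ = 4.898/(2·3.09) = 0.793.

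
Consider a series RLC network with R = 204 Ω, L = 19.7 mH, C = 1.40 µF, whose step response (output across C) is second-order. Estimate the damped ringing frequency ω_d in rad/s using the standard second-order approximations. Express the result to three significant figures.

ω_d ≈ 3070 rad/s

For a series RLC circuit (capacitor voltage as output), ω_n = 1/√(LC) = 1/√(19.7 mH · 1.40 µF) = 6020 rad/s.
ζ = (R/2)·√(C/L) = (204/2)·√(1.40 µF/19.7 mH) = 0.860.
The damped frequency ω_d = ω_n√(1−ζ²) = 3070 rad/s.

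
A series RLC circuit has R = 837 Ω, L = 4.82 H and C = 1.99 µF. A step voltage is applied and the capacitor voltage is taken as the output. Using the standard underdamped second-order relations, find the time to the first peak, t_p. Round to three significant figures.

For a series RLC circuit (capacitor voltage as output), ω_n = 1/√(LC) = 1/√(4.82 H · 1.99 µF) = 323 rad/s.
ζ = (R/2)·√(C/L) = (837/2)·√(1.99 µF/4.82 H) = 0.269.
ω_d = ω_n√(1−ζ²) = 311 rad/s. t_p = π/ω_d = 0.0101 s.

t_p ≈ 0.0101 s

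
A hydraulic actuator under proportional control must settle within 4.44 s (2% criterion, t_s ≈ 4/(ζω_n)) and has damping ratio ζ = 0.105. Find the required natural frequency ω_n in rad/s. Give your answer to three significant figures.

Rearranging t_s ≈ 4/(ζω_n) gives ω_n = 4/(ζ·t_s) = 4/(0.105 × 4.44) = 8.58 rad/s.

ω_n ≈ 8.58 rad/s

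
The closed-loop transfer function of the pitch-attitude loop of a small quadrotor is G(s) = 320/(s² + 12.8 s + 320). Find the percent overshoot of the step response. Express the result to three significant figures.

ω_n = √320 = 17.9 rad/s; ζ = 12.8/(2·17.9) = 0.358.
Overshoot: exp(−π·0.358/√(1−0.358²)) = 0.300, i.e. 30.0%.

%OS ≈ 30.0%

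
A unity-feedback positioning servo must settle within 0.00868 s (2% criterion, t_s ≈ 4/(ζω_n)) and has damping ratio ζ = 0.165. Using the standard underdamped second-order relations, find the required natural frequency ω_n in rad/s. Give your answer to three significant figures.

ω_n ≈ 2790 rad/s

Rearranging t_s ≈ 4/(ζω_n) gives ω_n = 4/(ζ·t_s) = 4/(0.165 × 0.00868) = 2790 rad/s.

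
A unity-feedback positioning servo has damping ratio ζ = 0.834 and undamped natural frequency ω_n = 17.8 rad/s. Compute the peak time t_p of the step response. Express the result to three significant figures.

t_p ≈ 0.320 s

The damped frequency is ω_d = ω_n√(1−ζ²) = 17.8·√(1−0.696) = 9.82 rad/s.
Peak time t_p = π/ω_d = π/9.82 = 0.320 s.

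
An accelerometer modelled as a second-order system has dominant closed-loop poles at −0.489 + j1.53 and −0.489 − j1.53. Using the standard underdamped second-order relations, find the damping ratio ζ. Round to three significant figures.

ζ ≈ 0.304

With σ = 0.489, ω_d = 1.53: ω_n = √(σ²+ω_d²) = 1.61 rad/s, ζ = σ/ω_n = 0.304.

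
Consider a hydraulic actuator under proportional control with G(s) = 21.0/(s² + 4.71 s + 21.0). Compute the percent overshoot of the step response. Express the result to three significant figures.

Matching coefficients with s² + 2ζω_n s + ω_n² gives ω_n² = 21.0 ⇒ ω_n = 4.58 rad/s, and ζ = 4.71/(2ω_n) = 0.514.
%OS = 100 e^{−πζ/√(1−ζ²)} with ζ = 0.514 gives 15.2%.

%OS ≈ 15.2%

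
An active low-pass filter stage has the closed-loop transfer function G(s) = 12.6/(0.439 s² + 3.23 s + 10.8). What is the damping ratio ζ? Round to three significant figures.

ζ ≈ 0.742

Dividing through by 0.439: denominator becomes s² + 7.358 s + 24.60.
So ω_n = √24.60 = 4.96 rad/s and ζ = 7.358/(2·4.96) = 0.742.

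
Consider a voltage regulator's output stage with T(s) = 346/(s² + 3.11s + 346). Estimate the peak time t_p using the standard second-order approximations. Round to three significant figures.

t_p ≈ 0.169 s

Comparing the denominator to s² + 2ζω_n s + ω_n²: ω_n = √346 = 18.6 rad/s, and 2ζω_n = 3.11 so ζ = 3.11/(2·18.6) = 0.0836.
ω_d = 18.6·√(1 − 0.0836²) = 18.5 rad/s. Then t_p = π/ω_d = 0.169 s.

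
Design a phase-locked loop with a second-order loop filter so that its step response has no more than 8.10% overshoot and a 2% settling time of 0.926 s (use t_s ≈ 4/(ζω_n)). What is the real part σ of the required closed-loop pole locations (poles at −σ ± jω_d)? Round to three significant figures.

σ ≈ 4.32

The settling-time spec alone fixes σ = ζω_n = 4/t_s = 4/0.926 = 4.32.
(Overshoot then fixes ζ = 0.625 and hence ω_d = σ·√(1−ζ²)/ζ = 5.40 rad/s.)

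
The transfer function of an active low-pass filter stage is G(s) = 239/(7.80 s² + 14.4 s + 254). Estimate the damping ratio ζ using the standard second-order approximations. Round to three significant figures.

Dividing through by 7.80: denominator becomes s² + 1.846 s + 32.56.
So ω_n = √32.56 = 5.71 rad/s and ζ = 1.846/(2·5.71) = 0.162.

ζ ≈ 0.162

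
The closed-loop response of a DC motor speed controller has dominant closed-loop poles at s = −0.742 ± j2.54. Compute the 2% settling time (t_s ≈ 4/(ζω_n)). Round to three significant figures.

t_s ≈ 5.39 s

For poles at −σ ± jω_d, ζω_n = σ = 0.742, so t_s ≈ 4/σ = 5.39 s.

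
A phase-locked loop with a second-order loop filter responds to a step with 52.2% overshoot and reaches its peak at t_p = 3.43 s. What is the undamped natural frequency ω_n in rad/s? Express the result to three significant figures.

The overshoot fixes ζ = −ln(OS)/√(π²+ln²(OS)) = 0.203.
From t_p = π/ω_d, ω_d = π/3.43 = 0.916 rad/s, so ω_n = ω_d/√(1−ζ²) = 0.935 rad/s.

ω_n ≈ 0.935 rad/s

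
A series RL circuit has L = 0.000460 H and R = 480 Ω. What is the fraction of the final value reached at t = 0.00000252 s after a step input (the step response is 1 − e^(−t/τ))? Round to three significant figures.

y/y_∞ ≈ 0.928

τ = L/R = 0.000460/480 = 0.000000958 s.
y(t)/y_∞ = 1 − e^(−t/τ) = 1 − e^(−0.00000252/0.000000958) = 1 − e^(−2.63) = 0.928.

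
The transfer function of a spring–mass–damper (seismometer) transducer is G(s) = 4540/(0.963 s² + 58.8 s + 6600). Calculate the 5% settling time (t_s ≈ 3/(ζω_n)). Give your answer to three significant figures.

Dividing through by 0.963: denominator becomes s² + 61.06 s + 6854.
So ω_n = √6854 = 82.8 rad/s and ζ = 61.06/(2·82.8) = 0.369.
t_s ≈ 3/(ζω_n) = 0.0983 s.

t_s ≈ 0.0983 s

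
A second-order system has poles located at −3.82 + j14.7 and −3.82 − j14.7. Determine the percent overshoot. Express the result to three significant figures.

With σ = 3.82, ω_d = 14.7: ω_n = √(σ²+ω_d²) = 15.2 rad/s, ζ = σ/ω_n = 0.252.
%OS = 100·exp(−πζ/√(1−ζ²)) = 44.2%.

%OS ≈ 44.2%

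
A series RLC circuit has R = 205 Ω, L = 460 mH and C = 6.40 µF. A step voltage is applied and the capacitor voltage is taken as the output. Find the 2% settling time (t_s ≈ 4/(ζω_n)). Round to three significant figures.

For a series RLC circuit (capacitor voltage as output), ω_n = 1/√(LC) = 1/√(460 mH · 6.40 µF) = 583 rad/s.
ζ = (R/2)·√(C/L) = (205/2)·√(6.40 µF/460 mH) = 0.382.
t_s ≈ 4/(ζω_n) = 0.0180 s.

t_s ≈ 0.0180 s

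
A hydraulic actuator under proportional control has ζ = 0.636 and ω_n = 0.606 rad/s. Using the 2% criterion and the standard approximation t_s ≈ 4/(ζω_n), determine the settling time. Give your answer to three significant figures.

t_s ≈ 4/(ζω_n) = 4/(0.636 × 0.606) = 10.4 s.

t_s ≈ 10.4 s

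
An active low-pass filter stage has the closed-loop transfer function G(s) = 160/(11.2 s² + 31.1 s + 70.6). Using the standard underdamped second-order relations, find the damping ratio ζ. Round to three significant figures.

ζ ≈ 0.553

Dividing through by 11.2: denominator becomes s² + 2.777 s + 6.304.
So ω_n = √6.304 = 2.51 rad/s and ζ = 2.777/(2·2.51) = 0.553.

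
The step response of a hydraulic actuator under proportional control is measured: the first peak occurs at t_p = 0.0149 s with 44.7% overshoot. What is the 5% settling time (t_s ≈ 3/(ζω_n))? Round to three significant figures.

t_s ≈ 0.0555 s

The overshoot fixes ζ = −ln(OS)/√(π²+ln²(OS)) = 0.248.
From t_p = π/ω_d, ω_d = π/0.0149 = 211 rad/s, so ω_n = ω_d/√(1−ζ²) = 218 rad/s.
t_s ≈ 3/(ζω_n) = 3/(0.248·218) = 0.0555 s.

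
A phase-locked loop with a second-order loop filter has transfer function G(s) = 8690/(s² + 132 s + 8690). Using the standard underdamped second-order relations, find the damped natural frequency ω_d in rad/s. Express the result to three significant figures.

ω_n = √8690 = 93.2 rad/s; ζ = 132/(2·93.2) = 0.708.
ω_d = 93.2·√(1 − 0.708²) = 65.8 rad/s.

ω_d ≈ 65.8 rad/s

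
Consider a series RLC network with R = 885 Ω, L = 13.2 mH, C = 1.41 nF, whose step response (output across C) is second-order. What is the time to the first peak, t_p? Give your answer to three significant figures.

For a series RLC circuit (capacitor voltage as output), ω_n = 1/√(LC) = 1/√(13.2 mH · 1.41 nF) = 232000 rad/s.
ζ = (R/2)·√(C/L) = (885/2)·√(1.41 nF/13.2 mH) = 0.145.
The damped frequency ω_d = ω_n√(1−ζ²) = 229000 rad/s. t_p = π/ω_d = 0.0000137 s.

t_p ≈ 0.0000137 s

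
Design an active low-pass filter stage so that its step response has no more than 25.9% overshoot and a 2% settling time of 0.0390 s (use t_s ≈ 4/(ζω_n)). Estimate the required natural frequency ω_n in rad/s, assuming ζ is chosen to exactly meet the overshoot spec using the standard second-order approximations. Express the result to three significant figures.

ω_n ≈ 260 rad/s

ζ = −ln(OS)/√(π² + (ln OS)²). With OS = 0.259, ln OS = −1.351 and ζ = 1.351/3.420 = 0.395.
From t_s ≈ 4/(ζω_n): ω_n = 4/(ζ·t_s) = 4/(0.395·0.0390) = 260 rad/s.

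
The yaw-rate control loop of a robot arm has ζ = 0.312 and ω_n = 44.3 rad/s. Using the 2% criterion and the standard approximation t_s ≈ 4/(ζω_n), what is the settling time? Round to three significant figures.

t_s ≈ 4/(ζω_n) = 4/(0.312 × 44.3) = 0.289 s.

t_s ≈ 0.289 s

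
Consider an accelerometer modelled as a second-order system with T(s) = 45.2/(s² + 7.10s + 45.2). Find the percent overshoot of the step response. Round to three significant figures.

Comparing the denominator to s² + 2ζω_n s + ω_n²: ω_n = √45.2 = 6.72 rad/s, and 2ζω_n = 7.10 so ζ = 7.10/(2·6.72) = 0.528.
Overshoot: exp(−π·0.528/√(1−0.528²)) = 0.142, i.e. 14.2%.

%OS ≈ 14.2%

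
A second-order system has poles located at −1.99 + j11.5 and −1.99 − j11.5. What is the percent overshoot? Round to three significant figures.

%OS ≈ 58.1%

The poles are at −σ ± jω_d with σ = 1.99 and ω_d = 11.5, so ω_n = √(σ²+ω_d²) = 11.7 rad/s and ζ = σ/ω_n = 0.171.
Overshoot: exp(−π·0.171/√(1−0.171²)) = 0.581, i.e. 58.1%.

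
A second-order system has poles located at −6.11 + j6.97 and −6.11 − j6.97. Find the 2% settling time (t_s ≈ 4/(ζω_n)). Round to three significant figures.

t_s ≈ 0.655 s

For poles at −σ ± jω_d, ζω_n = σ = 6.11, so t_s ≈ 4/σ = 0.655 s.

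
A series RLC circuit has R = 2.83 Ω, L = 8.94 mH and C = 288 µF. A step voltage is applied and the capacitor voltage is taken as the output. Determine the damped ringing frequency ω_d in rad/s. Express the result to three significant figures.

ω_d ≈ 603 rad/s

For a series RLC circuit (capacitor voltage as output), ω_n = 1/√(LC) = 1/√(8.94 mH · 288 µF) = 623 rad/s.
ζ = (R/2)·√(C/L) = (2.83/2)·√(288 µF/8.94 mH) = 0.254.
ω_d = 623·√(1 − 0.254²) = 603 rad/s.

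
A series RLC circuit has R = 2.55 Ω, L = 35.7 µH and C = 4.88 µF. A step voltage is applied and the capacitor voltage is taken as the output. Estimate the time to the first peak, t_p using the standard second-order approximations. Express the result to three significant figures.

t_p ≈ 0.0000470 s

For a series RLC circuit (capacitor voltage as output), ω_n = 1/√(LC) = 1/√(35.7 µH · 4.88 µF) = 75800 rad/s.
ζ = (R/2)·√(C/L) = (2.55/2)·√(4.88 µF/35.7 µH) = 0.471.
ω_d = ω_n√(1−ζ²) = 66800 rad/s. t_p = π/ω_d = 0.0000470 s.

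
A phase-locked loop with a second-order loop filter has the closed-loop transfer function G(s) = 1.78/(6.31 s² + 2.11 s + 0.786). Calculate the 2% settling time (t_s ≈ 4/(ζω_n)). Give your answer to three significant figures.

t_s ≈ 23.9 s

Dividing through by 6.31: denominator becomes s² + 0.3344 s + 0.1246.
So ω_n = √0.1246 = 0.353 rad/s and ζ = 0.3344/(2·0.353) = 0.474.
t_s ≈ 4/(ζω_n) = 23.9 s.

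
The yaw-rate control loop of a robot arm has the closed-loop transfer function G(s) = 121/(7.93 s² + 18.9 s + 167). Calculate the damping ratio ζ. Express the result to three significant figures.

ζ ≈ 0.260

Dividing through by 7.93: denominator becomes s² + 2.383 s + 21.06.
So ω_n = √21.06 = 4.59 rad/s and ζ = 2.383/(2·4.59) = 0.260.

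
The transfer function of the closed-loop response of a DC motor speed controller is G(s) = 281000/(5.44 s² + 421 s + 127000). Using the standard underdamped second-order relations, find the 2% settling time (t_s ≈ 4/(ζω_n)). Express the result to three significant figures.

t_s ≈ 0.103 s

Dividing through by 5.44: denominator becomes s² + 77.39 s + 23350.
So ω_n = √23350 = 153 rad/s and ζ = 77.39/(2·153) = 0.253.
t_s ≈ 4/(ζω_n) = 0.103 s.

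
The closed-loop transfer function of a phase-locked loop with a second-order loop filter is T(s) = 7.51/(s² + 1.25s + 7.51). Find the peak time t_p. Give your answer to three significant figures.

t_p ≈ 1.18 s

Matching coefficients with s² + 2ζω_n s + ω_n² gives ω_n² = 7.51 ⇒ ω_n = 2.74 rad/s, and ζ = 1.25/(2ω_n) = 0.228.
The damped frequency ω_d = ω_n√(1−ζ²) = 2.67 rad/s. Then t_p = π/ω_d = 1.18 s.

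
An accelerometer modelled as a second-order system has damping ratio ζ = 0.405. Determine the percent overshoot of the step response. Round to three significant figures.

%OS ≈ 24.9%

For an underdamped second-order system, %OS = 100·exp(−πζ/√(1−ζ²)).
πζ/√(1−ζ²) = π·0.405/√(1−0.164) = 1.392, so %OS = 100·e^(−1.392) = 24.9%.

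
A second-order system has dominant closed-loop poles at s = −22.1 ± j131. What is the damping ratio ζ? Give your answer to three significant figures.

With σ = 22.1, ω_d = 131: ω_n = √(σ²+ω_d²) = 133 rad/s, ζ = σ/ω_n = 0.166.

ζ ≈ 0.166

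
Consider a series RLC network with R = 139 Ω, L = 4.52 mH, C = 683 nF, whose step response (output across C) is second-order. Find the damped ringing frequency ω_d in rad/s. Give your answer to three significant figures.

For a series RLC circuit (capacitor voltage as output), ω_n = 1/√(LC) = 1/√(4.52 mH · 683 nF) = 18000 rad/s.
ζ = (R/2)·√(C/L) = (139/2)·√(683 nF/4.52 mH) = 0.854.
The damped frequency ω_d = ω_n√(1−ζ²) = 9350 rad/s.

ω_d ≈ 9350 rad/s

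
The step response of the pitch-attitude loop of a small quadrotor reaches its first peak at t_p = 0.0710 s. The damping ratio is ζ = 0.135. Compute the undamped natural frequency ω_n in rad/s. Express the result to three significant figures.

Peak time t_p = π/ω_d, so ω_d = π/t_p = π/0.0710 = 44.2 rad/s.
ω_n = ω_d/√(1−ζ²) = 44.2/√0.982 = 44.7 rad/s.

ω_n ≈ 44.7 rad/s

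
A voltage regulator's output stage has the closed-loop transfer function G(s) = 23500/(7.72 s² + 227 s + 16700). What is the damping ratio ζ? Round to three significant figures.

ζ ≈ 0.316

Dividing through by 7.72: denominator becomes s² + 29.40 s + 2163.
So ω_n = √2163 = 46.5 rad/s and ζ = 29.40/(2·46.5) = 0.316.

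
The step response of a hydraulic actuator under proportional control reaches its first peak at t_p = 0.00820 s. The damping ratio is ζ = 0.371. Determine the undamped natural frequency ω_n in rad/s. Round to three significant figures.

Peak time t_p = π/ω_d, so ω_d = π/t_p = π/0.00820 = 383 rad/s.
ω_n = ω_d/√(1−ζ²) = 383/√0.862 = 413 rad/s.

ω_n ≈ 413 rad/s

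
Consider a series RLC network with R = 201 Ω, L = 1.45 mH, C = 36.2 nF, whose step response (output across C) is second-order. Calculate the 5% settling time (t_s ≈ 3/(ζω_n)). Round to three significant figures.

For a series RLC circuit (capacitor voltage as output), ω_n = 1/√(LC) = 1/√(1.45 mH · 36.2 nF) = 138000 rad/s.
ζ = (R/2)·√(C/L) = (201/2)·√(36.2 nF/1.45 mH) = 0.502.
t_s ≈ 3/(ζω_n) = 0.0000433 s.

t_s ≈ 0.0000433 s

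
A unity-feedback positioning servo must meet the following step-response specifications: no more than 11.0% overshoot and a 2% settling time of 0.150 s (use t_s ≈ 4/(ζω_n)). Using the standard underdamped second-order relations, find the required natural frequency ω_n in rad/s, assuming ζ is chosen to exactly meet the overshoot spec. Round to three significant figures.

ζ = −ln(OS)/√(π² + (ln OS)²). With OS = 0.110, ln OS = −2.207 and ζ = 2.207/3.839 = 0.575.
Then ω_n = 4/(ζ t_s) = 4/(0.575 × 0.150) = 46.4 rad/s.

ω_n ≈ 46.4 rad/s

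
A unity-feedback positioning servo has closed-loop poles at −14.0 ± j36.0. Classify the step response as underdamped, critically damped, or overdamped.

underdamped

Since the poles form a complex-conjugate pair with nonzero imaginary part, the response is underdamped.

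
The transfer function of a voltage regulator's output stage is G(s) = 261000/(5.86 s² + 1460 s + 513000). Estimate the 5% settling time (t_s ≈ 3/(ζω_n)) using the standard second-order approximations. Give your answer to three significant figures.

Dividing through by 5.86: denominator becomes s² + 249.1 s + 87540.
So ω_n = √87540 = 296 rad/s and ζ = 249.1/(2·296) = 0.421.
t_s ≈ 3/(ζω_n) = 0.0241 s.

t_s ≈ 0.0241 s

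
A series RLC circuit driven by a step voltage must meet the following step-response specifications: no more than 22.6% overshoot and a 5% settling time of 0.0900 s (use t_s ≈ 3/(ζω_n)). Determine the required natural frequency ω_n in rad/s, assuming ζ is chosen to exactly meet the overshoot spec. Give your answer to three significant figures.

ω_n ≈ 77.9 rad/s

ζ = −ln(OS)/√(π² + (ln OS)²). With OS = 0.226, ln OS = −1.487 and ζ = 1.487/3.476 = 0.428.
Then ω_n = 3/(ζ t_s) = 3/(0.428 × 0.0900) = 77.9 rad/s.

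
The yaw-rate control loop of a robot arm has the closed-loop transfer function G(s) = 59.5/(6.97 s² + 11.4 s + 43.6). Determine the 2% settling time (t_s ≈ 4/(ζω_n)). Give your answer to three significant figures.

Dividing through by 6.97: denominator becomes s² + 1.636 s + 6.255.
So ω_n = √6.255 = 2.50 rad/s and ζ = 1.636/(2·2.50) = 0.327.
t_s ≈ 4/(ζω_n) = 4.89 s.

t_s ≈ 4.89 s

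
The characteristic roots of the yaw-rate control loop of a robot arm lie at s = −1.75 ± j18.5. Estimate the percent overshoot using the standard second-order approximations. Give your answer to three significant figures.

|pole| = ω_n = √(1.75² + 18.5²) = 18.6 rad/s; ζ = cos θ = σ/ω_n = 0.0942.
%OS = 100 e^{−πζ/√(1−ζ²)} with ζ = 0.0942 gives 74.3%.

%OS ≈ 74.3%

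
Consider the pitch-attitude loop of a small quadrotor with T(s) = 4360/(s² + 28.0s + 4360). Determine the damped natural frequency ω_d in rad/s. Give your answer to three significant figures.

ω_d ≈ 64.5 rad/s

Comparing the denominator to s² + 2ζω_n s + ω_n²: ω_n = √4360 = 66.0 rad/s, and 2ζω_n = 28.0 so ζ = 28.0/(2·66.0) = 0.212.
ω_d = 66.0·√(1 − 0.212²) = 64.5 rad/s.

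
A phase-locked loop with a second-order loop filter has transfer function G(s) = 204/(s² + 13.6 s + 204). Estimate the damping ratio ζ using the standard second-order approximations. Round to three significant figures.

ζ ≈ 0.476

Matching coefficients with s² + 2ζω_n s + ω_n² gives ω_n² = 204 ⇒ ω_n = 14.3 rad/s, and ζ = 13.6/(2ω_n) = 0.476.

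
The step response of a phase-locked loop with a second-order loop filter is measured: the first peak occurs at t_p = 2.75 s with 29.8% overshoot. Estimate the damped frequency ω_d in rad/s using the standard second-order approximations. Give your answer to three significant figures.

ω_d ≈ 1.14 rad/s

t_p = π/ω_d, so ω_d = π/2.75 = 1.14 rad/s.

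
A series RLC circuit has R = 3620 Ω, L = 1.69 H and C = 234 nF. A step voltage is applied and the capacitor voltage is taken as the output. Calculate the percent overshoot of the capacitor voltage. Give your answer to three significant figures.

%OS ≈ 5.71%

For a series RLC circuit (capacitor voltage as output), ω_n = 1/√(LC) = 1/√(1.69 H · 234 nF) = 1590 rad/s.
ζ = (R/2)·√(C/L) = (3620/2)·√(234 nF/1.69 H) = 0.674.
%OS = 100 e^{−πζ/√(1−ζ²)} with ζ = 0.674 gives 5.71%.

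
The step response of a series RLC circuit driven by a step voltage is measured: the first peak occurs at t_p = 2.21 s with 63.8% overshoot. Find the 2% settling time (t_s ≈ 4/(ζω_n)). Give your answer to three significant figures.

t_s ≈ 19.7 s

From the overshoot, ζ = −ln(OS)/√(π²+ln²(OS)) = 0.142.
t_p = π/ω_d ⇒ ω_d = 1.42 rad/s; then ω_n = ω_d/√(1−ζ²) = 1.44 rad/s.
t_s ≈ 4/(ζω_n) = 4/(0.142·1.44) = 19.7 s.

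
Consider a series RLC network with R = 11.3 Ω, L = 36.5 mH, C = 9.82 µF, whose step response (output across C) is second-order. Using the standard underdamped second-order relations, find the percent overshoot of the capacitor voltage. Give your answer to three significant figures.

For a series RLC circuit (capacitor voltage as output), ω_n = 1/√(LC) = 1/√(36.5 mH · 9.82 µF) = 1670 rad/s.
ζ = (R/2)·√(C/L) = (11.3/2)·√(9.82 µF/36.5 mH) = 0.0927.
%OS = 100·exp(−πζ/√(1−ζ²)) = 74.6%.

%OS ≈ 74.6%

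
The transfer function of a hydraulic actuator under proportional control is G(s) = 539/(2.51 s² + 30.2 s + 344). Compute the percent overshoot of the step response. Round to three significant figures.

Dividing through by 2.51: denominator becomes s² + 12.03 s + 137.1.
So ω_n = √137.1 = 11.7 rad/s and ζ = 12.03/(2·11.7) = 0.514.
Overshoot: exp(−π·0.514/√(1−0.514²)) = 0.152, i.e. 15.2%.

%OS ≈ 15.2%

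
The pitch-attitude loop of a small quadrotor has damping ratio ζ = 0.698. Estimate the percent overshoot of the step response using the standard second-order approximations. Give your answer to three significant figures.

For an underdamped second-order system, %OS = 100·exp(−πζ/√(1−ζ²)).
πζ/√(1−ζ²) = π·0.698/√(1−0.487) = 3.062, so %OS = 100·e^(−3.062) = 4.68%.

%OS ≈ 4.68%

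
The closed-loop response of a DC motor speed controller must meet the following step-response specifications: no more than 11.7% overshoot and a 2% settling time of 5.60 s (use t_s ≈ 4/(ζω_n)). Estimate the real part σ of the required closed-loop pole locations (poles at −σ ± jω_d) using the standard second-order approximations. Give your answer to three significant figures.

The settling-time spec alone fixes σ = ζω_n = 4/t_s = 4/5.60 = 0.714.
(Overshoot then fixes ζ = 0.564 and hence ω_d = σ·√(1−ζ²)/ζ = 1.05 rad/s.)

σ ≈ 0.714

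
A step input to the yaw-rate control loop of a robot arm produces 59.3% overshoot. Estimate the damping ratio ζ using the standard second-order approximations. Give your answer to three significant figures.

ζ ≈ 0.164

Inverting the overshoot relation: ζ = |ln 0.593|/√(π² + ln²0.593) = 0.164.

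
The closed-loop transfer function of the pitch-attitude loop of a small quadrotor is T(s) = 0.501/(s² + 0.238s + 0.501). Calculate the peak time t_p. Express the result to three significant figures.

Matching coefficients with s² + 2ζω_n s + ω_n² gives ω_n² = 0.501 ⇒ ω_n = 0.708 rad/s, and ζ = 0.238/(2ω_n) = 0.168.
ω_d = 0.708·√(1 − 0.168²) = 0.698 rad/s. Then t_p = π/ω_d = 4.50 s.

t_p ≈ 4.50 s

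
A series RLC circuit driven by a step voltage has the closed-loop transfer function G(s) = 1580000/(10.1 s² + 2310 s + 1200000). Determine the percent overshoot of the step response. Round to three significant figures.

%OS ≈ 33.1%

Dividing through by 10.1: denominator becomes s² + 228.7 s + 118800.
So ω_n = √118800 = 345 rad/s and ζ = 228.7/(2·345) = 0.332.
%OS = 100 e^{−πζ/√(1−ζ²)} with ζ = 0.332 gives 33.1%.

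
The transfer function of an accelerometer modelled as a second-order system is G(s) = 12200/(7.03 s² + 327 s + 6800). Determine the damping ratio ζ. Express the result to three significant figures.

ζ ≈ 0.748

Dividing through by 7.03: denominator becomes s² + 46.51 s + 967.3.
So ω_n = √967.3 = 31.1 rad/s and ζ = 46.51/(2·31.1) = 0.748.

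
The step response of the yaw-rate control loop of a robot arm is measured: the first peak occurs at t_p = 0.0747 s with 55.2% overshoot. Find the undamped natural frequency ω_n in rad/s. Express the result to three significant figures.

ζ from %OS: ζ = |ln 0.552|/√(π²+ln²0.552) = 0.186.
t_p = π/ω_d ⇒ ω_d = 42.1 rad/s; then ω_n = ω_d/√(1−ζ²) = 42.8 rad/s.

ω_n ≈ 42.8 rad/s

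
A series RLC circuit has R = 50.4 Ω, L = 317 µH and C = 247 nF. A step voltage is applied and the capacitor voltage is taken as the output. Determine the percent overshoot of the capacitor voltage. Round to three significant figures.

%OS ≈ 4.46%

For a series RLC circuit (capacitor voltage as output), ω_n = 1/√(LC) = 1/√(317 µH · 247 nF) = 113000 rad/s.
ζ = (R/2)·√(C/L) = (50.4/2)·√(247 nF/317 µH) = 0.703.
Overshoot: exp(−π·0.703/√(1−0.703²)) = 0.0446, i.e. 4.46%.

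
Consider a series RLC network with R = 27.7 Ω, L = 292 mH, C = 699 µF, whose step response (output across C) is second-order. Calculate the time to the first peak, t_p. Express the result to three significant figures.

For a series RLC circuit (capacitor voltage as output), ω_n = 1/√(LC) = 1/√(292 mH · 699 µF) = 70.0 rad/s.
ζ = (R/2)·√(C/L) = (27.7/2)·√(699 µF/292 mH) = 0.678.
The damped frequency ω_d = ω_n√(1−ζ²) = 51.5 rad/s. t_p = π/ω_d = 0.0610 s.

t_p ≈ 0.0610 s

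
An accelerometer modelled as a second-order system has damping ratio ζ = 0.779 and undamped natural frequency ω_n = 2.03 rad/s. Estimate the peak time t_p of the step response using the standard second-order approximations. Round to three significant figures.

The damped frequency is ω_d = ω_n√(1−ζ²) = 2.03·√(1−0.607) = 1.27 rad/s.
Peak time t_p = π/ω_d = π/1.27 = 2.47 s.

t_p ≈ 2.47 s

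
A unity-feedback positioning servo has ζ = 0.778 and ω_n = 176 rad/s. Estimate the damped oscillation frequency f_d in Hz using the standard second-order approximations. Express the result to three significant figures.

ω_d = ω_n√(1−ζ²) = 176·√0.395 = 111 rad/s.
f_d = ω_d/(2π) = 17.6 Hz.

f_d ≈ 17.6 Hz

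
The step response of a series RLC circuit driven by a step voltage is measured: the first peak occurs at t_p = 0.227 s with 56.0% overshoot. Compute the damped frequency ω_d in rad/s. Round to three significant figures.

t_p = π/ω_d, so ω_d = π/0.227 = 13.8 rad/s.

ω_d ≈ 13.8 rad/s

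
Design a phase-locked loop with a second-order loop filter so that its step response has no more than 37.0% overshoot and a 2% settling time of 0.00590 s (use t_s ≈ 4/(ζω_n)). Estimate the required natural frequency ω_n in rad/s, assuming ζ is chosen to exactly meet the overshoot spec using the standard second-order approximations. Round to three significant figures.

ζ = −ln(OS)/√(π² + (ln OS)²). With OS = 0.370, ln OS = −0.9943 and ζ = 0.9943/3.295 = 0.302.
Then ω_n = 4/(ζ t_s) = 4/(0.302 × 0.00590) = 2250 rad/s.

ω_n ≈ 2250 rad/s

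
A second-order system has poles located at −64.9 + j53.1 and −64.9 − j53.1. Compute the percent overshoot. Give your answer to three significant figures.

With σ = 64.9, ω_d = 53.1: ω_n = √(σ²+ω_d²) = 83.9 rad/s, ζ = σ/ω_n = 0.774.
%OS = 100 e^{−πζ/√(1−ζ²)} with ζ = 0.774 gives 2.15%.

%OS ≈ 2.15%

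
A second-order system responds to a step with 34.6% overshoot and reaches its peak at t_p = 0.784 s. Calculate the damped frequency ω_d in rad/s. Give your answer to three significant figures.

ω_d ≈ 4.01 rad/s

t_p = π/ω_d, so ω_d = π/0.784 = 4.01 rad/s.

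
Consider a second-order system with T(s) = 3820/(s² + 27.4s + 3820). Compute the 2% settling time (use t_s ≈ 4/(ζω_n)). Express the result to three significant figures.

t_s ≈ 0.292 s

ω_n = √3820 = 61.8 rad/s; ζ = 27.4/(2·61.8) = 0.222.
t_s ≈ 4/(ζω_n) = 4/(0.222·61.8) = 0.292 s.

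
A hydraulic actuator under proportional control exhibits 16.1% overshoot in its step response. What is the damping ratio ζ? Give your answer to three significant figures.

ζ ≈ 0.503

ζ = −ln(OS)/√(π² + (ln OS)²). With OS = 0.161, ln OS = −1.826 and ζ = 1.826/3.634 = 0.503.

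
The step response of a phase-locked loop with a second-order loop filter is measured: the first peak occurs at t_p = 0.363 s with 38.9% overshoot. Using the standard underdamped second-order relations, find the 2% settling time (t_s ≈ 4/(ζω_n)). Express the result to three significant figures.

t_s ≈ 1.54 s

From the overshoot, ζ = −ln(OS)/√(π²+ln²(OS)) = 0.288.
From t_p = π/ω_d, ω_d = π/0.363 = 8.65 rad/s, so ω_n = ω_d/√(1−ζ²) = 9.04 rad/s.
t_s ≈ 4/(ζω_n) = 4/(0.288·9.04) = 1.54 s.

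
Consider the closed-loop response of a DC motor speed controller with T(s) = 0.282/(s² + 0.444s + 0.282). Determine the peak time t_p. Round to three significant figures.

t_p ≈ 6.51 s

ω_n = √0.282 = 0.531 rad/s; ζ = 0.444/(2·0.531) = 0.418.
ω_d = ω_n√(1−ζ²) = 0.482 rad/s. Then t_p = π/ω_d = 6.51 s.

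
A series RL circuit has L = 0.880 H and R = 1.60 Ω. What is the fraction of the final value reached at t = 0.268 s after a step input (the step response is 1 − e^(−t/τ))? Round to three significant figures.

y/y_∞ ≈ 0.386

τ = L/R = 0.880/1.60 = 0.550 s.
y(t)/y_∞ = 1 − e^(−t/τ) = 1 − e^(−0.268/0.550) = 1 − e^(−0.487) = 0.386.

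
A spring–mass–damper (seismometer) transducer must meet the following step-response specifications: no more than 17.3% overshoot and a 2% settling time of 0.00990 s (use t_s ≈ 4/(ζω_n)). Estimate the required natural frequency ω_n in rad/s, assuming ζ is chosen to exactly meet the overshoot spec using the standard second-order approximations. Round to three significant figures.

Inverting the overshoot relation: ζ = |ln 0.173|/√(π² + ln²0.173) = 0.488.
From t_s ≈ 4/(ζω_n): ω_n = 4/(ζ·t_s) = 4/(0.488·0.00990) = 829 rad/s.

ω_n ≈ 829 rad/s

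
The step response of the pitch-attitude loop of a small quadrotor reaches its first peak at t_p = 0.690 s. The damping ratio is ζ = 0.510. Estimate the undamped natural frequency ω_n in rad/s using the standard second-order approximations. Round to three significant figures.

ω_n ≈ 5.29 rad/s

Peak time t_p = π/ω_d, so ω_d = π/t_p = π/0.690 = 4.55 rad/s.
ω_n = ω_d/√(1−ζ²) = 4.55/√0.740 = 5.29 rad/s.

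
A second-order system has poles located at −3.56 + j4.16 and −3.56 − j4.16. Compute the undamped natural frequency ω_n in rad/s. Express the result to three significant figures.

ω_n ≈ 5.48 rad/s

The poles are at −σ ± jω_d with σ = 3.56 and ω_d = 4.16, so ω_n = √(σ²+ω_d²) = 5.48 rad/s and ζ = σ/ω_n = 0.650.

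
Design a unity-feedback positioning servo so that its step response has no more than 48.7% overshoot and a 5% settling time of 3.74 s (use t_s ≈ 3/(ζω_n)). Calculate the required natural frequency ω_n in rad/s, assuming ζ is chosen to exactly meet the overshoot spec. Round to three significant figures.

ω_n ≈ 3.59 rad/s

From %OS = 100·exp(−πζ/√(1−ζ²)), invert to get ζ = −ln(OS)/√(π² + ln²(OS)) with OS = 0.487.
−ln 0.487 = 0.7195, so ζ = 0.7195/√(π² + 0.5177) = 0.223.
Then ω_n = 3/(ζ t_s) = 3/(0.223 × 3.74) = 3.59 rad/s.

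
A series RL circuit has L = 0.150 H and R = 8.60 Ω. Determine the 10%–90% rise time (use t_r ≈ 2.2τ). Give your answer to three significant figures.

t_r ≈ 0.0384 s

τ = L/R = 0.150/8.60 = 0.0174 s.
t_r ≈ 2.2τ = 0.0384 s.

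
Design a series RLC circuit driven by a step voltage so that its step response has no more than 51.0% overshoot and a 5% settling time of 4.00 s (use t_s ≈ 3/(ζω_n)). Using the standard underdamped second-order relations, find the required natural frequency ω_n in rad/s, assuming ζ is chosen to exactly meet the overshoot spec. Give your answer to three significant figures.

ω_n ≈ 3.58 rad/s

From %OS = 100·exp(−πζ/√(1−ζ²)), invert to get ζ = −ln(OS)/√(π² + ln²(OS)) with OS = 0.510.
−ln 0.510 = 0.6733, so ζ = 0.6733/√(π² + 0.4534) = 0.210.
Then ω_n = 3/(ζ t_s) = 3/(0.210 × 4.00) = 3.58 rad/s.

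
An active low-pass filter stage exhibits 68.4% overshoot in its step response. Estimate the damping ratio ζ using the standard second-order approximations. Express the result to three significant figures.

From %OS = 100·exp(−πζ/√(1−ζ²)), invert to get ζ = −ln(OS)/√(π² + ln²(OS)) with OS = 0.684.
−ln 0.684 = 0.3798, so ζ = 0.3798/√(π² + 0.1442) = 0.120.

ζ ≈ 0.120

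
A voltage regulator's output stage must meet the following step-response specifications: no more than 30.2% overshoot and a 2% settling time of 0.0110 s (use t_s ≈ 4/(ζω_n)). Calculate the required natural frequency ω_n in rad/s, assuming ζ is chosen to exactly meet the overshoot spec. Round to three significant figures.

Inverting the overshoot relation: ζ = |ln 0.302|/√(π² + ln²0.302) = 0.356.
From t_s ≈ 4/(ζω_n): ω_n = 4/(ζ·t_s) = 4/(0.356·0.0110) = 1020 rad/s.

ω_n ≈ 1020 rad/s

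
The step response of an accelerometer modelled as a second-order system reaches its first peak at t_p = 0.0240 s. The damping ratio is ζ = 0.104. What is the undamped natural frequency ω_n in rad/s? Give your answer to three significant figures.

Peak time t_p = π/ω_d, so ω_d = π/t_p = π/0.0240 = 131 rad/s.
ω_n = ω_d/√(1−ζ²) = 131/√0.989 = 132 rad/s.

ω_n ≈ 132 rad/s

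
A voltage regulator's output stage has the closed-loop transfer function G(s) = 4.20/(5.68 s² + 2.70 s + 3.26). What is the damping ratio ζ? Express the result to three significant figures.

ζ ≈ 0.314

Dividing through by 5.68: denominator becomes s² + 0.4754 s + 0.5739.
So ω_n = √0.5739 = 0.758 rad/s and ζ = 0.4754/(2·0.758) = 0.314.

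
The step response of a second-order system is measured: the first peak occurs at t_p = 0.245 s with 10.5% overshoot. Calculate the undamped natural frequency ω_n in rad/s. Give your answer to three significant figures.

ω_n ≈ 15.8 rad/s

From the overshoot, ζ = −ln(OS)/√(π²+ln²(OS)) = 0.583.
t_p = π/ω_d ⇒ ω_d = 12.8 rad/s; then ω_n = ω_d/√(1−ζ²) = 15.8 rad/s.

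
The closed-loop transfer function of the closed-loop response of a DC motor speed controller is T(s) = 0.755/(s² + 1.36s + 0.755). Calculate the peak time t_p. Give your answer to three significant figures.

t_p ≈ 5.81 s

ω_n = √0.755 = 0.869 rad/s; ζ = 1.36/(2·0.869) = 0.783.
ω_d = ω_n√(1−ζ²) = 0.541 rad/s. Then t_p = π/ω_d = 5.81 s.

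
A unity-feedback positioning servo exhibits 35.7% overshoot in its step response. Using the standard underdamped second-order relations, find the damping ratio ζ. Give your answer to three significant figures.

ζ ≈ 0.312

From %OS = 100·exp(−πζ/√(1−ζ²)), invert to get ζ = −ln(OS)/√(π² + ln²(OS)) with OS = 0.357.
−ln 0.357 = 1.030, so ζ = 1.030/√(π² + 1.061) = 0.312.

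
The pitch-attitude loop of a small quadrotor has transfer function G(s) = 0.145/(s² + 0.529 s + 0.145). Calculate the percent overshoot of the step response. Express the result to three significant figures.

%OS ≈ 4.82%

ω_n = √0.145 = 0.381 rad/s; ζ = 0.529/(2·0.381) = 0.695.
%OS = 100 e^{−πζ/√(1−ζ²)} with ζ = 0.695 gives 4.82%.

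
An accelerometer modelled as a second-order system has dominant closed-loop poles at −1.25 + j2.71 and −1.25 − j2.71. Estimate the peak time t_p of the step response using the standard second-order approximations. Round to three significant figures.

t_p ≈ 1.16 s

t_p = π/ω_d with ω_d = 2.71 (the imaginary part), so t_p = 1.16 s.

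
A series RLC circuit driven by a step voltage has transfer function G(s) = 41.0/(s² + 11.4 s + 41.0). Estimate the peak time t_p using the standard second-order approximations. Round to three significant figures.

Comparing the denominator to s² + 2ζω_n s + ω_n²: ω_n = √41.0 = 6.40 rad/s, and 2ζω_n = 11.4 so ζ = 11.4/(2·6.40) = 0.890.
ω_d = ω_n√(1−ζ²) = 2.92 rad/s. Then t_p = π/ω_d = 1.08 s.

t_p ≈ 1.08 s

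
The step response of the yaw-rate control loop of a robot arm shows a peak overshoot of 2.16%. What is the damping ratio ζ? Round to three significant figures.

ζ ≈ 0.774

ζ = −ln(OS)/√(π² + (ln OS)²). With OS = 0.0216, ln OS = −3.835 and ζ = 3.835/4.958 = 0.774.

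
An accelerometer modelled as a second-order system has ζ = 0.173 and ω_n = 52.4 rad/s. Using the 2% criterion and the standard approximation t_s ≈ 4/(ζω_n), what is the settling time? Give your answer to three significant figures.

t_s ≈ 4/(ζω_n) = 4/(0.173 × 52.4) = 0.441 s.

t_s ≈ 0.441 s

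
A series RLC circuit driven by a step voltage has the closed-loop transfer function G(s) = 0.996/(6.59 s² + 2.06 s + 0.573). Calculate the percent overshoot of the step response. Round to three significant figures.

%OS ≈ 14.0%

Dividing through by 6.59: denominator becomes s² + 0.3126 s + 0.08695.
So ω_n = √0.08695 = 0.295 rad/s and ζ = 0.3126/(2·0.295) = 0.530.
%OS = 100 e^{−πζ/√(1−ζ²)} with ζ = 0.530 gives 14.0%.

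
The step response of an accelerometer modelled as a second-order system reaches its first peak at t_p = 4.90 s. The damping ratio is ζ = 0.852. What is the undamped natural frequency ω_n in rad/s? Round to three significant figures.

ω_n ≈ 1.22 rad/s

Peak time t_p = π/ω_d, so ω_d = π/t_p = π/4.90 = 0.641 rad/s.
ω_n = ω_d/√(1−ζ²) = 0.641/√0.274 = 1.22 rad/s.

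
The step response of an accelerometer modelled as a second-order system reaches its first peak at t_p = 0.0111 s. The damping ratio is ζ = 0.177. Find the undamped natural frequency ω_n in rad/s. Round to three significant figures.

Peak time t_p = π/ω_d, so ω_d = π/t_p = π/0.0111 = 283 rad/s.
ω_n = ω_d/√(1−ζ²) = 283/√0.969 = 288 rad/s.

ω_n ≈ 288 rad/s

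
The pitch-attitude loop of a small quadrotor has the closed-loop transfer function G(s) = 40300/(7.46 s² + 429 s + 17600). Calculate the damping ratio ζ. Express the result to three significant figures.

ζ ≈ 0.592

Dividing through by 7.46: denominator becomes s² + 57.51 s + 2359.
So ω_n = √2359 = 48.6 rad/s and ζ = 57.51/(2·48.6) = 0.592.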